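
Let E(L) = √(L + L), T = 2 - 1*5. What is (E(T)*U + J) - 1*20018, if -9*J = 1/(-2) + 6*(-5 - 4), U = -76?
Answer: -360215/18 - 76*I*√6 ≈ -20012.0 - 186.16*I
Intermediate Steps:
T = -3 (T = 2 - 5 = -3)
J = 109/18 (J = -(1/(-2) + 6*(-5 - 4))/9 = -(-½ + 6*(-9))/9 = -(-½ - 54)/9 = -⅑*(-109/2) = 109/18 ≈ 6.0556)
E(L) = √2*√L (E(L) = √(2*L) = √2*√L)
(E(T)*U + J) - 1*20018 = ((√2*√(-3))*(-76) + 109/18) - 1*20018 = ((√2*(I*√3))*(-76) + 109/18) - 20018 = ((I*√6)*(-76) + 109/18) - 20018 = (-76*I*√6 + 109/18) - 20018 = (109/18 - 76*I*√6) - 20018 = -360215/18 - 76*I*√6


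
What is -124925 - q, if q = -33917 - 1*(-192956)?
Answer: -283964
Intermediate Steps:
q = 159039 (q = -33917 + 192956 = 159039)
-124925 - q = -124925 - 1*159039 = -124925 - 159039 = -283964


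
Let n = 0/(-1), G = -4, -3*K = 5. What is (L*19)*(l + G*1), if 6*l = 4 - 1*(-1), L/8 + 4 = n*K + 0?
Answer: 5776/3 ≈ 1925.3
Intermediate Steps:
K = -5/3 (K = -⅓*5 = -5/3 ≈ -1.6667)
n = 0 (n = 0*(-1) = 0)
L = -32 (L = -32 + 8*(0*(-5/3) + 0) = -32 + 8*(0 + 0) = -32 + 8*0 = -32 + 0 = -32)
l = ⅚ (l = (4 - 1*(-1))/6 = (4 + 1)/6 = (⅙)*5 = ⅚ ≈ 0.83333)
(L*19)*(l + G*1) = (-32*19)*(⅚ - 4*1) = -608*(⅚ - 4) = -608*(-19/6) = 5776/3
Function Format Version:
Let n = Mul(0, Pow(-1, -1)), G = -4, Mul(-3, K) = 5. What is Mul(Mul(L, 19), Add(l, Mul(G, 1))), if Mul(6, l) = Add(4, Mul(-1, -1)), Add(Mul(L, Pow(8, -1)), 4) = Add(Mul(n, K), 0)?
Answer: Rational(5776, 3) ≈ 1925.3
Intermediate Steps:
K = Rational(-5, 3) (K = Mul(Rational(-1, 3), 5) = Rational(-5, 3) ≈ -1.6667)
n = 0 (n = Mul(0, -1) = 0)
L = -32 (L = Add(-32, Mul(8, Add(Mul(0, Rational(-5, 3)), 0))) = Add(-32, Mul(8, Add(0, 0))) = Add(-32, Mul(8, 0)) = Add(-32, 0) = -32)
l = Rational(5, 6) (l = Mul(Rational(1, 6), Add(4, Mul(-1, -1))) = Mul(Rational(1, 6), Add(4, 1)) = Mul(Rational(1, 6), 5) = Rational(5, 6) ≈ 0.83333)
Mul(Mul(L, 19), Add(l, Mul(G, 1))) = Mul(Mul(-32, 19), Add(Rational(5, 6), Mul(-4, 1))) = Mul(-608, Add(Rational(5, 6), -4)) = Mul(-608, Rational(-19, 6)) = Rational(5776, 3)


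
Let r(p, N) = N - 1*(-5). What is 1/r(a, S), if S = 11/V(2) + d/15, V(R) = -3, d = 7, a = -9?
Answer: 5/9 ≈ 0.55556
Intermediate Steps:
S = -16/5 (S = 11/(-3) + 7/15 = 11*(-⅓) + 7*(1/15) = -11/3 + 7/15 = -16/5 ≈ -3.2000)
r(p, N) = 5 + N (r(p, N) = N + 5 = 5 + N)
1/r(a, S) = 1/(5 - 16/5) = 1/(9/5) = 5/9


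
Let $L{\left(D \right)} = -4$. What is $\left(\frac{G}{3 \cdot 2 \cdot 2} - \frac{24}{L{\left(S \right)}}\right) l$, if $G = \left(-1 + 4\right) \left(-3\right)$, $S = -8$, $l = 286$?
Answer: $\frac{3003}{2} \approx 1501.5$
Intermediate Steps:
$G = -9$ ($G = 3 \left(-3\right) = -9$)
$\left(\frac{G}{3 \cdot 2 \cdot 2} - \frac{24}{L{\left(S \right)}}\right) l = \left(- \frac{9}{3 \cdot 2 \cdot 2} - \frac{24}{-4}\right) 286 = \left(- \frac{9}{6 \cdot 2} - -6\right) 286 = \left(- \frac{9}{12} + 6\right) 286 = \left(\left(-9\right) \frac{1}{12} + 6\right) 286 = \left(- \frac{3}{4} + 6\right) 286 = \frac{21}{4} \cdot 286 = \frac{3003}{2}$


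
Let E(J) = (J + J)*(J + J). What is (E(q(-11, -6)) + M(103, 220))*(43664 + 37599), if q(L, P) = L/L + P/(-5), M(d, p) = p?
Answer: 486277792/25 ≈ 1.9451e+7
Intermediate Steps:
q(L, P) = 1 - P/5 (q(L, P) = 1 + P*(-1/5) = 1 - P/5)
E(J) = 4*J**2 (E(J) = (2*J)*(2*J) = 4*J**2)
(E(q(-11, -6)) + M(103, 220))*(43664 + 37599) = (4*(1 - 1/5*(-6))**2 + 220)*(43664 + 37599) = (4*(1 + 6/5)**2 + 220)*81263 = (4*(11/5)**2 + 220)*81263 = (4*(121/25) + 220)*81263 = (484/25 + 220)*81263 = (5984/25)*81263 = 486277792/25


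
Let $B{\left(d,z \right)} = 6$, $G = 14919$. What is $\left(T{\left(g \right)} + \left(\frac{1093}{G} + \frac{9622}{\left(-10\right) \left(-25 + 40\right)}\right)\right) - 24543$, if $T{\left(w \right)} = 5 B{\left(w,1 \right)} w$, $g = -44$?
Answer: $- \frac{3223383401}{124325} \approx -25927.0$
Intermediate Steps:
$T{\left(w \right)} = 30 w$ ($T{\left(w \right)} = 5 \cdot 6 w = 30 w$)
$\left(T{\left(g \right)} + \left(\frac{1093}{G} + \frac{9622}{\left(-10\right) \left(-25 + 40\right)}\right)\right) - 24543 = \left(30 \left(-44\right) + \left(\frac{1093}{14919} + \frac{9622}{\left(-10\right) \left(-25 + 40\right)}\right)\right) - 24543 = \left(-1320 + \left(1093 \cdot \frac{1}{14919} + \frac{9622}{\left(-10\right) 15}\right)\right) - 24543 = \left(-1320 + \left(\frac{1093}{14919} + \frac{9622}{-150}\right)\right) - 24543 = \left(-1320 + \left(\frac{1093}{14919} + 9622 \left(- \frac{1}{150}\right)\right)\right) - 24543 = \left(-1320 + \left(\frac{1093}{14919} - \frac{4811}{75}\right)\right) - 24543 = \left(-1320 - \frac{7965926}{124325}\right) - 24543 = - \frac{172074926}{124325} - 24543 = - \frac{3223383401}{124325}$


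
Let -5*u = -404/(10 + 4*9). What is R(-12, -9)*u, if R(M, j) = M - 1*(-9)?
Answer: -606/115 ≈ -5.2696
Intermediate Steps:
R(M, j) = 9 + M (R(M, j) = M + 9 = 9 + M)
u = 202/115 (u = -(-404)/(5*(10 + 4*9)) = -(-404)/(5*(10 + 36)) = -(-404)/(5*46) = -⅕*(-202/23) = 202/115 ≈ 1.7565)
R(-12, -9)*u = (9 - 12)*(202/115) = -3*202/115 = -606/115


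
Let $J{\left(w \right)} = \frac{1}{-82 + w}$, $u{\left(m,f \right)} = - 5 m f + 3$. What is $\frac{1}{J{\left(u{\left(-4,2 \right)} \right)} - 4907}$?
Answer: $- \frac{39}{191374} \approx -0.00020379$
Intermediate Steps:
$u{\left(m,f \right)} = 3 - 5 f m$ ($u{\left(m,f \right)} = - 5 f m + 3 = 3 - 5 f m$)
$\frac{1}{J{\left(u{\left(-4,2 \right)} \right)} - 4907} = \frac{1}{\frac{1}{-82 - \left(-3 + 10 \left(-4\right)\right)} - 4907} = \frac{1}{\frac{1}{-82 + \left(3 + 40\right)} - 4907} = \frac{1}{\frac{1}{-82 + 43} - 4907} = \frac{1}{\frac{1}{-39} - 4907} = \frac{1}{- \frac{1}{39} - 4907} = \frac{1}{- \frac{191374}{39}} = - \frac{39}{191374}$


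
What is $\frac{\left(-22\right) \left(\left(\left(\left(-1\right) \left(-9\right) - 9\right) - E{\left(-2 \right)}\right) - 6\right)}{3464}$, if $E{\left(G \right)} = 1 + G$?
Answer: $\frac{55}{1732} \approx 0.031755$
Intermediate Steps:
$\frac{\left(-22\right) \left(\left(\left(\left(-1\right) \left(-9\right) - 9\right) - E{\left(-2 \right)}\right) - 6\right)}{3464} = \frac{\left(-22\right) \left(\left(\left(\left(-1\right) \left(-9\right) - 9\right) - \left(1 - 2\right)\right) - 6\right)}{3464} = - 22 \left(\left(\left(9 - 9\right) - -1\right) - 6\right) \frac{1}{3464} = - 22 \left(\left(0 + 1\right) - 6\right) \frac{1}{3464} = - 22 \left(1 - 6\right) \frac{1}{3464} = \left(-22\right) \left(-5\right) \frac{1}{3464} = 110 \cdot \frac{1}{3464} = \frac{55}{1732}$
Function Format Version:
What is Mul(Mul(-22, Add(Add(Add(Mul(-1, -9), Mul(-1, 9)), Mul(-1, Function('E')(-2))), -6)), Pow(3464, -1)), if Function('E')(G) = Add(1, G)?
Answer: Rational(55, 1732) ≈ 0.031755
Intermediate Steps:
Mul(Mul(-22, Add(Add(Add(Mul(-1, -9), Mul(-1, 9)), Mul(-1, Function('E')(-2))), -6)), Pow(3464, -1)) = Mul(Mul(-22, Add(Add(Add(Mul(-1, -9), Mul(-1, 9)), Mul(-1, Add(1, -2))), -6)), Pow(3464, -1)) = Mul(Mul(-22, Add(Add(Add(9, -9), Mul(-1, -1)), -6)), Rational(1, 3464)) = Mul(Mul(-22, Add(Add(0, 1), -6)), Rational(1, 3464)) = Mul(Mul(-22, Add(1, -6)), Rational(1, 3464)) = Mul(Mul(-22, -5), Rational(1, 3464)) = Mul(110, Rational(1, 3464)) = Rational(55, 1732)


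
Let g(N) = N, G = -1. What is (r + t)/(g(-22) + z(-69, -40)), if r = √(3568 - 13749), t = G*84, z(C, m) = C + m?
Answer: 84/131 - I*√10181/131 ≈ 0.64122 - 0.77024*I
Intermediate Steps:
t = -84 (t = -1*84 = -84)
r = I*√10181 (r = √(-10181) = I*√10181 ≈ 100.9*I)
(r + t)/(g(-22) + z(-69, -40)) = (I*√10181 - 84)/(-22 + (-69 - 40)) = (-84 + I*√10181)/(-22 - 109) = (-84 + I*√10181)/(-131) = (-84 + I*√10181)*(-1/131) = 84/131 - I*√10181/131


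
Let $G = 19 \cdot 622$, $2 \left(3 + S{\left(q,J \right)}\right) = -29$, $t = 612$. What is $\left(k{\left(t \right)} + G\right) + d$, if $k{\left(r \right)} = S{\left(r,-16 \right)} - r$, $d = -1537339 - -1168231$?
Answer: $- \frac{715839}{2} \approx -3.5792 \cdot 10^{5}$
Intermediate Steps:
$S{\left(q,J \right)} = - \frac{35}{2}$ ($S{\left(q,J \right)} = -3 + \frac{1}{2} \left(-29\right) = -3 - \frac{29}{2} = - \frac{35}{2}$)
$d = -369108$ ($d = -1537339 + 1168231 = -369108$)
$k{\left(r \right)} = - \frac{35}{2} - r$
$G = 11818$
$\left(k{\left(t \right)} + G\right) + d = \left(\left(- \frac{35}{2} - 612\right) + 11818\right) - 369108 = \left(- \frac{1259}{2} + 11818\right) - 369108 = \frac{22377}{2} - 369108 = - \frac{715839}{2}$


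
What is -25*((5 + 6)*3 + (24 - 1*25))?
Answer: -800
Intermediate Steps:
-25*((5 + 6)*3 + (24 - 1*25)) = -25*(11*3 + (24 - 25)) = -25*(33 - 1) = -25*32 = -800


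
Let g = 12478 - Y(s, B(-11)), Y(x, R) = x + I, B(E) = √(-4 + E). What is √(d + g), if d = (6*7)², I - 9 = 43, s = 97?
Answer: √14093 ≈ 118.71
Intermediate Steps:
I = 52 (I = 9 + 43 = 52)
Y(x, R) = 52 + x (Y(x, R) = x + 52 = 52 + x)
d = 1764 (d = 42² = 1764)
g = 12329 (g = 12478 - (52 + 97) = 12478 - 1*149 = 12478 - 149 = 12329)
√(d + g) = √(1764 + 12329) = √14093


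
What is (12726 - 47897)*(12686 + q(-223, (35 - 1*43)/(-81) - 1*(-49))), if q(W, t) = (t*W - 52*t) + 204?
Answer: 1743954035/81 ≈ 2.1530e+7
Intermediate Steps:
q(W, t) = 204 - 52*t + W*t (q(W, t) = (W*t - 52*t) + 204 = (-52*t + W*t) + 204 = 204 - 52*t + W*t)
(12726 - 47897)*(12686 + q(-223, (35 - 1*43)/(-81) - 1*(-49))) = (12726 - 47897)*(12686 + (204 - 52*((35 - 1*43)/(-81) - 1*(-49)) - 223*((35 - 1*43)/(-81) - 1*(-49)))) = -35171*(12686 + (204 - 52*((35 - 43)*(-1/81) + 49) - 223*((35 - 43)*(-1/81) + 49))) = -35171*(12686 + (204 - 52*(-8*(-1/81) + 49) - 223*(-8*(-1/81) + 49))) = -35171*(12686 + (204 - 52*(8/81 + 49) - 223*(8/81 + 49))) = -35171*(12686 + (204 - 52*3977/81 - 223*3977/81)) = -35171*(12686 + (204 - 206804/81 - 886871/81)) = -35171*(12686 - 1077151/81) = -35171*(-49585/81) = 1743954035/81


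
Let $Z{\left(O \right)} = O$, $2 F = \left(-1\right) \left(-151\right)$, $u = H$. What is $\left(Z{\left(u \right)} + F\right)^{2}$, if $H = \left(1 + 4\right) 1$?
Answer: $\frac{25921}{4} \approx 6480.3$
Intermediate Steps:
$H = 5$ ($H = 5 \cdot 1 = 5$)
$u = 5$
$F = \frac{151}{2}$ ($F = \frac{\left(-1\right) \left(-151\right)}{2} = \frac{1}{2} \cdot 151 = \frac{151}{2} \approx 75.5$)
$\left(Z{\left(u \right)} + F\right)^{2} = \left(5 + \frac{151}{2}\right)^{2} = \left(\frac{161}{2}\right)^{2} = \frac{25921}{4}$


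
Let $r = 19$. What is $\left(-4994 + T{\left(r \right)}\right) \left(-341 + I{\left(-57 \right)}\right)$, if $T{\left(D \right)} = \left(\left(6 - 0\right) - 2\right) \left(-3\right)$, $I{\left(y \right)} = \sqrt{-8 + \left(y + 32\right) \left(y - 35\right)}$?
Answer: $1707046 - 10012 \sqrt{573} \approx 1.4674 \cdot 10^{6}$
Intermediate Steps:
$I{\left(y \right)} = \sqrt{-8 + \left(-35 + y\right) \left(32 + y\right)}$ ($I{\left(y \right)} = \sqrt{-8 + \left(32 + y\right) \left(-35 + y\right)} = \sqrt{-8 + \left(-35 + y\right) \left(32 + y\right)}$)
$T{\left(D \right)} = -12$ ($T{\left(D \right)} = \left(\left(6 + 0\right) - 2\right) \left(-3\right) = \left(6 - 2\right) \left(-3\right) = 4 \left(-3\right) = -12$)
$\left(-4994 + T{\left(r \right)}\right) \left(-341 + I{\left(-57 \right)}\right) = \left(-4994 - 12\right) \left(-341 + \sqrt{-1128 + \left(-57\right)^{2} - -171}\right) = - 5006 \left(-341 + \sqrt{-1128 + 3249 + 171}\right) = - 5006 \left(-341 + \sqrt{2292}\right) = - 5006 \left(-341 + 2 \sqrt{573}\right) = 1707046 - 10012 \sqrt{573}$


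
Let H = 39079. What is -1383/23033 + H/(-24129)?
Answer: -933477014/555763257 ≈ -1.6796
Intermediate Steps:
-1383/23033 + H/(-24129) = -1383/23033 + 39079/(-24129) = -1383*1/23033 + 39079*(-1/24129) = -1383/23033 - 39079/24129 = -933477014/555763257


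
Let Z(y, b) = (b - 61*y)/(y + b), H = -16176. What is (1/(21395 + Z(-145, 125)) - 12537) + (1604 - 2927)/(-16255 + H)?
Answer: -2433301775410/194090269 ≈ -12537.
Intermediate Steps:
Z(y, b) = (b - 61*y)/(b + y)
(1/(21395 + Z(-145, 125)) - 12537) + (1604 - 2927)/(-16255 + H) = (1/(21395 + (125 - 61*(-145))/(125 - 145)) - 12537) + (1604 - 2927)/(-16255 - 16176) = (1/(21395 + (125 + 8845)/(-20)) - 12537) - 1323/(-32431) = (1/(21395 - 1/20*8970) - 12537) - 1323*(-1/32431) = (1/(21395 - 897/2) - 12537) + 189/4633 = (1/(41893/2) - 12537) + 189/4633 = (2/41893 - 12537) + 189/4633 = -525212539/41893 + 189/4633 = -2433301775410/194090269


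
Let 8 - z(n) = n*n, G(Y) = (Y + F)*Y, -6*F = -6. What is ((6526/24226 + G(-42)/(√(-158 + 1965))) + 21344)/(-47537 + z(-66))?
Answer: -5745403/13966289 - 574*√1807/31252065 ≈ -0.41216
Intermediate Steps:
F = 1 (F = -⅙*(-6) = 1)
G(Y) = Y*(1 + Y) (G(Y) = (Y + 1)*Y = (1 + Y)*Y = Y*(1 + Y))
z(n) = 8 - n² (z(n) = 8 - n*n = 8 - n²)
((6526/24226 + G(-42)/(√(-158 + 1965))) + 21344)/(-47537 + z(-66)) = ((6526/24226 + (-42*(1 - 42))/(√(-158 + 1965))) + 21344)/(-47537 + (8 - 1*(-66)²)) = ((6526*(1/24226) + (-42*(-41))/(√1807)) + 21344)/(-47537 + (8 - 1*4356)) = ((3263/12113 + 1722*(√1807/1807)) + 21344)/(-47537 + (8 - 4356)) = ((3263/12113 + 1722*√1807/1807) + 21344)/(-47537 - 4348) = (258543135/12113 + 1722*√1807/1807)/(-51885) = (258543135/12113 + 1722*√1807/1807)*(-1/51885) = -5745403/13966289 - 574*√1807/31252065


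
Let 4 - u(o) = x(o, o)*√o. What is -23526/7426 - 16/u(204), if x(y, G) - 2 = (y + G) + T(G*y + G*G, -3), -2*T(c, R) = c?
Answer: -127326617649701/40190744823677 - 41206*√51/10824332029 ≈ -3.1681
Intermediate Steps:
T(c, R) = -c/2
x(y, G) = 2 + G + y - G²/2 - G*y/2 (x(y, G) = 2 + ((y + G) - (G*y + G*G)/2) = 2 + ((G + y) - (G*y + G²)/2) = 2 + ((G + y) - (G² + G*y)/2) = 2 + ((G + y) + (-G²/2 - G*y/2)) = 2 + (G + y - G²/2 - G*y/2) = 2 + G + y - G²/2 - G*y/2)
u(o) = 4 - √o*(2 - o² + 2*o) (u(o) = 4 - (2 + o + o - o*(o + o)/2)*√o = 4 - (2 + o + o - o*2*o/2)*√o = 4 - (2 + o + o - o²)*√o = 4 - (2 - o² + 2*o)*√o = 4 - √o*(2 - o² + 2*o))
-23526/7426 - 16/u(204) = -23526/7426 - 16/(4 + √204*(-2 + 204² - 2*204)) = -23526*1/7426 - 16/(4 + (2*√51)*(-2 + 41616 - 408)) = -11763/3713 - 16/(4 + (2*√51)*41206) = -11763/3713 - 16/(4 + 82412*√51)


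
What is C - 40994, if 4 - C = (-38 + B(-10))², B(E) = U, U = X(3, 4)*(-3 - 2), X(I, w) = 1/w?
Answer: -680489/16 ≈ -42531.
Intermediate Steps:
U = -5/4 (U = (-3 - 2)/4 = (¼)*(-5) = -5/4 ≈ -1.2500)
B(E) = -5/4
C = -24585/16 (C = 4 - (-38 - 5/4)² = 4 - (-157/4)² = 4 - 1*24649/16 = 4 - 24649/16 = -24585/16 ≈ -1536.6)
C - 40994 = -24585/16 - 40994 = -680489/16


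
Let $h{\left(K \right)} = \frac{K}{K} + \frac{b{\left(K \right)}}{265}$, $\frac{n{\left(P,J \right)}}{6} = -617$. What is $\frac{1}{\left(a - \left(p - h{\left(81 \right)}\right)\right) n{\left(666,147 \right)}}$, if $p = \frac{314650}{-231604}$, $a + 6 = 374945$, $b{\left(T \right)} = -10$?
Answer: $- \frac{3068753}{4259529726189111} \approx -7.2044 \cdot 10^{-10}$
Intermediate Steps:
$n{\left(P,J \right)} = -3702$ ($n{\left(P,J \right)} = 6 \left(-617\right) = -3702$)
$a = 374939$ ($a = -6 + 374945 = 374939$)
$h{\left(K \right)} = \frac{51}{53}$ ($h{\left(K \right)} = \frac{K}{K} - \frac{10}{265} = 1 - \frac{2}{53} = \frac{51}{53}$)
$p = - \frac{157325}{115802}$ ($p = 314650 \left(- \frac{1}{231604}\right) = - \frac{157325}{115802} \approx -1.3586$)
$\frac{1}{\left(a - \left(p - h{\left(81 \right)}\right)\right) n{\left(666,147 \right)}} = \frac{1}{\left(374939 + \left(\frac{51}{53} - - \frac{157325}{115802}\right)\right) \left(-3702\right)} = \frac{1}{374939 + \left(\frac{51}{53} + \frac{157325}{115802}\right)} \left(- \frac{1}{3702}\right) = \frac{1}{374939 + \frac{14244127}{6137506}} \left(- \frac{1}{3702}\right) = \frac{1}{\frac{2301204606261}{6137506}} \left(- \frac{1}{3702}\right) = \frac{6137506}{2301204606261} \left(- \frac{1}{3702}\right) = - \frac{3068753}{4259529726189111}$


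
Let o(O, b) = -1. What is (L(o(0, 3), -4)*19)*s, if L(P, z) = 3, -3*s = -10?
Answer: 190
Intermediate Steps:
s = 10/3 (s = -⅓*(-10) = 10/3 ≈ 3.3333)
(L(o(0, 3), -4)*19)*s = (3*19)*(10/3) = 57*(10/3) = 190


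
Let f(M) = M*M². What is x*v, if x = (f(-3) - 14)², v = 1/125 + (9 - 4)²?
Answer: 5254806/125 ≈ 42038.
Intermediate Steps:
f(M) = M³
v = 3126/125 (v = 1/125 + 5² = 1/125 + 25 = 3126/125 ≈ 25.008)
x = 1681 (x = ((-3)³ - 14)² = (-27 - 14)² = (-41)² = 1681)
x*v = 1681*(3126/125) = 5254806/125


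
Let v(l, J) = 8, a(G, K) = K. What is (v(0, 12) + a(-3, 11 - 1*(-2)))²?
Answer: 441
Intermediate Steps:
(v(0, 12) + a(-3, 11 - 1*(-2)))² = (8 + (11 - 1*(-2)))² = (8 + (11 + 2))² = (8 + 13)² = 21² = 441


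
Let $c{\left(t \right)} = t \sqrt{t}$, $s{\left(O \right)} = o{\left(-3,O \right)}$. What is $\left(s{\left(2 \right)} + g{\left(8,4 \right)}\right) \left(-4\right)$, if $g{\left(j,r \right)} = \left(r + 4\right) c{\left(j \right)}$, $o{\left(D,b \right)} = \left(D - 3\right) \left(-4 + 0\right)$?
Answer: $-96 - 512 \sqrt{2} \approx -820.08$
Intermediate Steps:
$o{\left(D,b \right)} = 12 - 4 D$ ($o{\left(D,b \right)} = \left(-3 + D\right) \left(-4\right) = 12 - 4 D$)
$s{\left(O \right)} = 24$ ($s{\left(O \right)} = 12 - -12 = 12 + 12 = 24$)
$c{\left(t \right)} = t^{\frac{3}{2}}$
$g{\left(j,r \right)} = j^{\frac{3}{2}} \left(4 + r\right)$ ($g{\left(j,r \right)} = \left(r + 4\right) j^{\frac{3}{2}} = \left(4 + r\right) j^{\frac{3}{2}} = j^{\frac{3}{2}} \left(4 + r\right)$)
$\left(s{\left(2 \right)} + g{\left(8,4 \right)}\right) \left(-4\right) = \left(24 + 8^{\frac{3}{2}} \left(4 + 4\right)\right) \left(-4\right) = \left(24 + 16 \sqrt{2} \cdot 8\right) \left(-4\right) = \left(24 + 128 \sqrt{2}\right) \left(-4\right) = -96 - 512 \sqrt{2}$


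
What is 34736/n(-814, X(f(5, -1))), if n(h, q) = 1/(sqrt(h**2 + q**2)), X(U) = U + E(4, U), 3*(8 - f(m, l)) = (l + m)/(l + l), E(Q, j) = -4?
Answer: 69472*sqrt(1490890)/3 ≈ 2.8276e+7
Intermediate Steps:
f(m, l) = 8 - (l + m)/(6*l) (f(m, l) = 8 - (l + m)/(3*(l + l)) = 8 - (l + m)/(3*(2*l)) = 8 - (l + m)*1/(2*l)/3 = 8 - (l + m)/(6*l))
X(U) = -4 + U (X(U) = U - 4 = -4 + U)
n(h, q) = 1/sqrt(h**2 + q**2)
34736/n(-814, X(f(5, -1))) = 34736/(1/sqrt((-814)**2 + (-4 + (1/6)*(-1*5 + 47*(-1))/(-1))**2)) = 34736/(1/sqrt(662596 + (-4 + (1/6)*(-1)*(-5 - 47))**2)) = 34736/(1/sqrt(662596 + (-4 + (1/6)*(-1)*(-52))**2)) = 34736/(1/sqrt(662596 + (-4 + 26/3)**2)) = 34736/(1/sqrt(662596 + (14/3)**2)) = 34736/(1/sqrt(662596 + 196/9)) = 34736/(1/sqrt(5963560/9)) = 34736/((3*sqrt(1490890)/2981780)) = 34736*(2*sqrt(1490890)/3) = 69472*sqrt(1490890)/3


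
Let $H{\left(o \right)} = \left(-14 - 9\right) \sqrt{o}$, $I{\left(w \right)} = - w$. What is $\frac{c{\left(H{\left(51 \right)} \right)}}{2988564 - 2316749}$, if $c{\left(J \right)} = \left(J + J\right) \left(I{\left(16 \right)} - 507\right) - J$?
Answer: $\frac{24081 \sqrt{51}}{671815} \approx 0.25598$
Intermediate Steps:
$H{\left(o \right)} = - 23 \sqrt{o}$
$c{\left(J \right)} = - 1047 J$ ($c{\left(J \right)} = \left(J + J\right) \left(\left(-1\right) 16 - 507\right) - J = 2 J \left(-16 - 507\right) - J = 2 J \left(-523\right) - J = - 1046 J - J = - 1047 J$)
$\frac{c{\left(H{\left(51 \right)} \right)}}{2988564 - 2316749} = \frac{\left(-1047\right) \left(- 23 \sqrt{51}\right)}{2988564 - 2316749} = \frac{24081 \sqrt{51}}{671815}$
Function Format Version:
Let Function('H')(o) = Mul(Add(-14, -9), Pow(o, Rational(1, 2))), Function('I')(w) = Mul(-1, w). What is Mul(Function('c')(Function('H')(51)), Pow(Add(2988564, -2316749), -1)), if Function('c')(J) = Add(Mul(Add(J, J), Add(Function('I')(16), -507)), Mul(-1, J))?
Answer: Mul(Rational(24081, 671815), Pow(51, Rational(1, 2))) ≈ 0.25598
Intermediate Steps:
Function('H')(o) = Mul(-23, Pow(o, Rational(1, 2)))
Function('c')(J) = Mul(-1047, J) (Function('c')(J) = Add(Mul(Add(J, J), Add(Mul(-1, 16), -507)), Mul(-1, J)) = Add(Mul(Mul(2, J), Add(-16, -507)), Mul(-1, J)) = Add(Mul(Mul(2, J), -523), Mul(-1, J)) = Add(Mul(-1046, J), Mul(-1, J)) = Mul(-1047, J))
Mul(Function('c')(Function('H')(51)), Pow(Add(2988564, -2316749), -1)) = Mul(Mul(-1047, Mul(-23, Pow(51, Rational(1, 2)))), Pow(Add(2988564, -2316749), -1)) = Mul(Mul(24081, Pow(51, Rational(1, 2))), Pow(671815, -1)) = Mul(Mul(24081, Pow(51, Rational(1, 2))), Rational(1, 671815)) = Mul(Rational(24081, 671815), Pow(51, Rational(1, 2)))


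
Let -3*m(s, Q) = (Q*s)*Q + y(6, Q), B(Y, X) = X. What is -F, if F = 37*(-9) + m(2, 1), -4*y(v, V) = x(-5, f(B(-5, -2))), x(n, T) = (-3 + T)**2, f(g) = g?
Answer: 3979/12 ≈ 331.58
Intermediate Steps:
y(v, V) = -25/4 (y(v, V) = -(-3 - 2)**2/4 = -1/4*(-5)**2 = -1/4*25 = -25/4)
m(s, Q) = 25/12 - s*Q**2/3 (m(s, Q) = -((Q*s)*Q - 25/4)/3 = -(s*Q**2 - 25/4)/3 = -(-25/4 + s*Q**2)/3 = 25/12 - s*Q**2/3)
F = -3979/12 (F = 37*(-9) + (25/12 - 1/3*2*1**2) = -333 + (25/12 - 1/3*2*1) = -333 + (25/12 - 2/3) = -333 + 17/12 = -3979/12 ≈ -331.58)
-F = -1*(-3979/12) = 3979/12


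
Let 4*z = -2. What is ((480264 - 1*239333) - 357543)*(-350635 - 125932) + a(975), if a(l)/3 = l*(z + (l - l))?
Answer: 111146859083/2 ≈ 5.5573e+10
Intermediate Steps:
z = -1/2 (z = (1/4)*(-2) = -1/2 ≈ -0.50000)
a(l) = -3*l/2 (a(l) = 3*(l*(-1/2 + (l - l))) = 3*(l*(-1/2 + 0)) = 3*(l*(-1/2)) = 3*(-l/2) = -3*l/2)
((480264 - 1*239333) - 357543)*(-350635 - 125932) + a(975) = ((480264 - 1*239333) - 357543)*(-350635 - 125932) - 3/2*975 = ((480264 - 239333) - 357543)*(-476567) - 2925/2 = (240931 - 357543)*(-476567) - 2925/2 = -116612*(-476567) - 2925/2 = 55573431004 - 2925/2 = 111146859083/2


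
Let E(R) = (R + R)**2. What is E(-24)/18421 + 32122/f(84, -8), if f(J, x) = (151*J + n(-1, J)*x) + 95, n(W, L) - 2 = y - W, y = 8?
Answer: 620959426/233780911 ≈ 2.6562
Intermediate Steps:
E(R) = 4*R**2 (E(R) = (2*R)**2 = 4*R**2)
n(W, L) = 10 - W (n(W, L) = 2 + (8 - W) = 10 - W)
f(J, x) = 95 + 11*x + 151*J (f(J, x) = (151*J + (10 - 1*(-1))*x) + 95 = (151*J + (10 + 1)*x) + 95 = (151*J + 11*x) + 95 = (11*x + 151*J) + 95 = 95 + 11*x + 151*J)
E(-24)/18421 + 32122/f(84, -8) = (4*(-24)**2)/18421 + 32122/(95 + 11*(-8) + 151*84) = (4*576)*(1/18421) + 32122/(95 - 88 + 12684) = 2304*(1/18421) + 32122/12691 = 2304/18421 + 32122*(1/12691) = 2304/18421 + 32122/12691 = 620959426/233780911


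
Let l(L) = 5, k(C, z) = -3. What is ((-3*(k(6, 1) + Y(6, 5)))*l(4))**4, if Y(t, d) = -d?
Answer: 207360000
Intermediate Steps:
((-3*(k(6, 1) + Y(6, 5)))*l(4))**4 = (-3*(-3 - 1*5)*5)**4 = (-3*(-3 - 5)*5)**4 = (-3*(-8)*5)**4 = (24*5)**4 = 120**4 = 207360000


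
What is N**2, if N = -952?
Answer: 906304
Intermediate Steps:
N**2 = (-952)**2 = 906304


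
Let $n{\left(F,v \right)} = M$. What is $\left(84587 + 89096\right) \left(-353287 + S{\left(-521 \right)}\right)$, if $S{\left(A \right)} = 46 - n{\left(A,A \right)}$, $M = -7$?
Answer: $-61350740822$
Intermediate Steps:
$n{\left(F,v \right)} = -7$
$S{\left(A \right)} = 53$ ($S{\left(A \right)} = 46 - -7 = 46 + 7 = 53$)
$\left(84587 + 89096\right) \left(-353287 + S{\left(-521 \right)}\right) = \left(84587 + 89096\right) \left(-353287 + 53\right) = 173683 \left(-353234\right) = -61350740822$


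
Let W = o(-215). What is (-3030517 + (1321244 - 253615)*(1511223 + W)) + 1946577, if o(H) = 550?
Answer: 1614011612277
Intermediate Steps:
W = 550
(-3030517 + (1321244 - 253615)*(1511223 + W)) + 1946577 = (-3030517 + (1321244 - 253615)*(1511223 + 550)) + 1946577 = (-3030517 + 1067629*1511773) + 1946577 = (-3030517 + 1614012696217) + 1946577 = 1614009665700 + 1946577 = 1614011612277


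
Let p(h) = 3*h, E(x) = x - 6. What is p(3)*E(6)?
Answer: 0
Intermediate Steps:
E(x) = -6 + x
p(3)*E(6) = (3*3)*(-6 + 6) = 9*0 = 0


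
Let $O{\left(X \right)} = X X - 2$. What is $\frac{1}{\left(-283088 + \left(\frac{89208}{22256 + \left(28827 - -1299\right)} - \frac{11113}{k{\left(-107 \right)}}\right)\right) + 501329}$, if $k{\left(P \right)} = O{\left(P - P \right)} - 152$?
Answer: $\frac{366674}{80050384943} \approx 4.5805 \cdot 10^{-6}$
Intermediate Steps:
$O{\left(X \right)} = -2 + X^{2}$ ($O{\left(X \right)} = X^{2} - 2 = -2 + X^{2}$)
$k{\left(P \right)} = -154$ ($k{\left(P \right)} = \left(-2 + \left(P - P\right)^{2}\right) - 152 = \left(-2 + 0^{2}\right) - 152 = \left(-2 + 0\right) - 152 = -2 - 152 = -154$)
$\frac{1}{\left(-283088 + \left(\frac{89208}{22256 + \left(28827 - -1299\right)} - \frac{11113}{k{\left(-107 \right)}}\right)\right) + 501329} = \frac{1}{\left(-283088 + \left(\frac{89208}{22256 + \left(28827 - -1299\right)} - \frac{11113}{-154}\right)\right) + 501329} = \frac{1}{\left(-283088 + \left(\frac{89208}{22256 + \left(28827 + 1299\right)} - - \frac{11113}{154}\right)\right) + 501329} = \frac{1}{\left(-283088 + \left(\frac{89208}{22256 + 30126} + \frac{11113}{154}\right)\right) + 501329} = \frac{1}{\left(-283088 + \left(\frac{89208}{52382} + \frac{11113}{154}\right)\right) + 501329} = \frac{1}{\left(-283088 + \left(89208 \cdot \frac{1}{52382} + \frac{11113}{154}\right)\right) + 501329} = \frac{1}{\left(-283088 + \left(\frac{44604}{26191} + \frac{11113}{154}\right)\right) + 501329} = \frac{1}{\left(-283088 + \frac{27084509}{366674}\right) + 501329} = \frac{1}{- \frac{103773924803}{366674} + 501329} = \frac{1}{\frac{80050384943}{366674}} = \frac{366674}{80050384943}$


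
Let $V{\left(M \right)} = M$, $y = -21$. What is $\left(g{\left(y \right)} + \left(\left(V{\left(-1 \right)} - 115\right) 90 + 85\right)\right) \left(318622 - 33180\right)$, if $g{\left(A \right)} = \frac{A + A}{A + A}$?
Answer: $-2955466468$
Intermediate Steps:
$g{\left(A \right)} = 1$ ($g{\left(A \right)} = \frac{2 A}{2 A} = 2 A \frac{1}{2 A} = 1$)
$\left(g{\left(y \right)} + \left(\left(V{\left(-1 \right)} - 115\right) 90 + 85\right)\right) \left(318622 - 33180\right) = \left(1 + \left(\left(-1 - 115\right) 90 + 85\right)\right) \left(318622 - 33180\right) = \left(1 + \left(\left(-1 - 115\right) 90 + 85\right)\right) 285442 = \left(1 + \left(\left(-116\right) 90 + 85\right)\right) 285442 = \left(1 + \left(-10440 + 85\right)\right) 285442 = \left(1 - 10355\right) 285442 = \left(-10354\right) 285442 = -2955466468$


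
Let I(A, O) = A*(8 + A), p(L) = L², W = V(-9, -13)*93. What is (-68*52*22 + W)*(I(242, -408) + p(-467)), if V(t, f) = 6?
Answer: -21516542826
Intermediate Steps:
W = 558 (W = 6*93 = 558)
(-68*52*22 + W)*(I(242, -408) + p(-467)) = (-68*52*22 + 558)*(242*(8 + 242) + (-467)²) = (-3536*22 + 558)*(242*250 + 218089) = (-77792 + 558)*(60500 + 218089) = -77234*278589 = -21516542826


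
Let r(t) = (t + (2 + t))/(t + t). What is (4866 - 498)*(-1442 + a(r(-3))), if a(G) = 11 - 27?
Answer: -6368544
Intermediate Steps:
r(t) = (2 + 2*t)/(2*t) (r(t) = (2 + 2*t)/((2*t)) = (2 + 2*t)*(1/(2*t)) = (2 + 2*t)/(2*t))
a(G) = -16
(4866 - 498)*(-1442 + a(r(-3))) = (4866 - 498)*(-1442 - 16) = 4368*(-1458) = -6368544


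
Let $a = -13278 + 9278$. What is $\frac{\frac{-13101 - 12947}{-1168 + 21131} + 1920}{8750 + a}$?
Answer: $\frac{19151456}{47412125} \approx 0.40394$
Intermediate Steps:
$a = -4000$
$\frac{\frac{-13101 - 12947}{-1168 + 21131} + 1920}{8750 + a} = \frac{\frac{-13101 - 12947}{-1168 + 21131} + 1920}{8750 - 4000} = \frac{- \frac{26048}{19963} + 1920}{4750} = \left(\left(-26048\right) \frac{1}{19963} + 1920\right) \frac{1}{4750} = \left(- \frac{26048}{19963} + 1920\right) \frac{1}{4750} = \frac{38302912}{19963} \cdot \frac{1}{4750} = \frac{19151456}{47412125}$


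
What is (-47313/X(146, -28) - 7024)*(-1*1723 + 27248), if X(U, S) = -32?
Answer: -4529538875/32 ≈ -1.4155e+8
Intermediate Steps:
(-47313/X(146, -28) - 7024)*(-1*1723 + 27248) = (-47313/(-32) - 7024)*(-1*1723 + 27248) = (-47313*(-1/32) - 7024)*(-1723 + 27248) = (47313/32 - 7024)*25525 = -177455/32*25525 = -4529538875/32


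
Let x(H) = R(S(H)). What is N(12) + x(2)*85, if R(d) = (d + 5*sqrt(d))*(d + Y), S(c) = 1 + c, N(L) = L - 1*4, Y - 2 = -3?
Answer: 518 + 850*sqrt(3) ≈ 1990.2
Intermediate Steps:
Y = -1 (Y = 2 - 3 = -1)
N(L) = -4 + L (N(L) = L - 4 = -4 + L)
R(d) = (-1 + d)*(d + 5*sqrt(d)) (R(d) = (d + 5*sqrt(d))*(d - 1) = (d + 5*sqrt(d))*(-1 + d) = (-1 + d)*(d + 5*sqrt(d)))
x(H) = -1 + (1 + H)**2 - H - 5*sqrt(1 + H) + 5*(1 + H)**(3/2) (x(H) = (1 + H)**2 - (1 + H) - 5*sqrt(1 + H) + 5*(1 + H)**(3/2) = (1 + H)**2 + (-1 - H) - 5*sqrt(1 + H) + 5*(1 + H)**(3/2) = -1 + (1 + H)**2 - H - 5*sqrt(1 + H) + 5*(1 + H)**(3/2))
N(12) + x(2)*85 = (-4 + 12) + (2*(1 + 2 + 5*sqrt(1 + 2)))*85 = 8 + (2*(1 + 2 + 5*sqrt(3)))*85 = 8 + (2*(3 + 5*sqrt(3)))*85 = 8 + (6 + 10*sqrt(3))*85 = 8 + (510 + 850*sqrt(3)) = 518 + 850*sqrt(3)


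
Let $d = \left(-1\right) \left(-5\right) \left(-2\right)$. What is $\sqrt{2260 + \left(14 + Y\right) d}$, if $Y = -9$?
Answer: $\sqrt{2210} \approx 47.011$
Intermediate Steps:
$d = -10$ ($d = 5 \left(-2\right) = -10$)
$\sqrt{2260 + \left(14 + Y\right) d} = \sqrt{2260 + \left(14 - 9\right) \left(-10\right)} = \sqrt{2260 + 5 \left(-10\right)} = \sqrt{2260 - 50} = \sqrt{2210}$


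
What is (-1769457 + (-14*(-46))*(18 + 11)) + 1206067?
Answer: -544714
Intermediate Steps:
(-1769457 + (-14*(-46))*(18 + 11)) + 1206067 = (-1769457 + 644*29) + 1206067 = (-1769457 + 18676) + 1206067 = -1750781 + 1206067 = -544714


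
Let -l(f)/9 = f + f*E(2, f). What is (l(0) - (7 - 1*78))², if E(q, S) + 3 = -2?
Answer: 5041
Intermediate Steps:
E(q, S) = -5 (E(q, S) = -3 - 2 = -5)
l(f) = 36*f (l(f) = -9*(f + f*(-5)) = -9*(f - 5*f) = -(-36)*f = 36*f)
(l(0) - (7 - 1*78))² = (36*0 - (7 - 1*78))² = (0 - (7 - 78))² = (0 - 1*(-71))² = (0 + 71)² = 71² = 5041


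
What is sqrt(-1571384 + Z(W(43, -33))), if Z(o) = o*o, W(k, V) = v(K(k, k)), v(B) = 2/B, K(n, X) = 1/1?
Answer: 2*I*sqrt(392845) ≈ 1253.5*I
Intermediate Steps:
K(n, X) = 1
W(k, V) = 2 (W(k, V) = 2/1 = 2*1 = 2)
Z(o) = o**2
sqrt(-1571384 + Z(W(43, -33))) = sqrt(-1571384 + 2**2) = sqrt(-1571384 + 4) = sqrt(-1571380) = 2*I*sqrt(392845)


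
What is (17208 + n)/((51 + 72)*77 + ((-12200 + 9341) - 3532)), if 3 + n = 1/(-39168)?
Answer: 673885439/120637440 ≈ 5.5860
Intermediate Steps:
n = -117505/39168 (n = -3 + 1/(-39168) = -3 - 1/39168 = -117505/39168 ≈ -3.0000)
(17208 + n)/((51 + 72)*77 + ((-12200 + 9341) - 3532)) = (17208 - 117505/39168)/((51 + 72)*77 + ((-12200 + 9341) - 3532)) = 673885439/(39168*(123*77 + (-2859 - 3532))) = 673885439/(39168*(9471 - 6391)) = (673885439/39168)/3080 = (673885439/39168)*(1/3080) = 673885439/120637440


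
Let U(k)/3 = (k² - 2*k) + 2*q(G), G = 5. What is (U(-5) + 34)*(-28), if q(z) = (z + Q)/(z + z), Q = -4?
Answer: -19544/5 ≈ -3908.8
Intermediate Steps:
q(z) = (-4 + z)/(2*z) (q(z) = (z - 4)/(z + z) = (-4 + z)/((2*z)) = (-4 + z)*(1/(2*z)) = (-4 + z)/(2*z))
U(k) = ⅗ - 6*k + 3*k² (U(k) = 3*((k² - 2*k) + 2*((½)*(-4 + 5)/5)) = 3*((k² - 2*k) + 2*((½)*(⅕)*1)) = 3*((k² - 2*k) + 2*(⅒)) = 3*((k² - 2*k) + ⅕) = 3*(⅕ + k² - 2*k) = ⅗ - 6*k + 3*k²)
(U(-5) + 34)*(-28) = ((⅗ - 6*(-5) + 3*(-5)²) + 34)*(-28) = ((⅗ + 30 + 3*25) + 34)*(-28) = ((⅗ + 30 + 75) + 34)*(-28) = (528/5 + 34)*(-28) = (698/5)*(-28) = -19544/5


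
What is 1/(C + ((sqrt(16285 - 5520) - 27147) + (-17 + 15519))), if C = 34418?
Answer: 22773/518598764 - sqrt(10765)/518598764 ≈ 4.3712e-5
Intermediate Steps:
1/(C + ((sqrt(16285 - 5520) - 27147) + (-17 + 15519))) = 1/(34418 + ((sqrt(16285 - 5520) - 27147) + (-17 + 15519))) = 1/(34418 + ((sqrt(10765) - 27147) + 15502)) = 1/(34418 + ((-27147 + sqrt(10765)) + 15502)) = 1/(34418 + (-11645 + sqrt(10765))) = 1/(22773 + sqrt(10765))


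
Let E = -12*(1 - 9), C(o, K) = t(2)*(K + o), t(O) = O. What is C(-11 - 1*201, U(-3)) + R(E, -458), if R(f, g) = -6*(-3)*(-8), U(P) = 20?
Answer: -528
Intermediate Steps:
C(o, K) = 2*K + 2*o (C(o, K) = 2*(K + o) = 2*K + 2*o)
E = 96 (E = -12*(-8) = 96)
R(f, g) = -144 (R(f, g) = 18*(-8) = -144)
C(-11 - 1*201, U(-3)) + R(E, -458) = (2*20 + 2*(-11 - 1*201)) - 144 = (40 + 2*(-11 - 201)) - 144 = (40 + 2*(-212)) - 144 = (40 - 424) - 144 = -384 - 144 = -528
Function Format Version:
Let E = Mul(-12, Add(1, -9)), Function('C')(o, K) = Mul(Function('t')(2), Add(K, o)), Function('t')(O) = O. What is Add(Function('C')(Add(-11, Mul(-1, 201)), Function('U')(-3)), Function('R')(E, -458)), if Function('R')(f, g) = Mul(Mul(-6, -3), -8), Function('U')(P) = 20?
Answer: -528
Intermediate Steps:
Function('C')(o, K) = Add(Mul(2, K), Mul(2, o)) (Function('C')(o, K) = Mul(2, Add(K, o)) = Add(Mul(2, K), Mul(2, o)))
E = 96 (E = Mul(-12, -8) = 96)
Function('R')(f, g) = -144 (Function('R')(f, g) = Mul(18, -8) = -144)
Add(Function('C')(Add(-11, Mul(-1, 201)), Function('U')(-3)), Function('R')(E, -458)) = Add(Add(Mul(2, 20), Mul(2, Add(-11, Mul(-1, 201)))), -144) = Add(Add(40, Mul(2, Add(-11, -201))), -144) = Add(Add(40, Mul(2, -212)), -144) = Add(Add(40, -424), -144) = Add(-384, -144) = -528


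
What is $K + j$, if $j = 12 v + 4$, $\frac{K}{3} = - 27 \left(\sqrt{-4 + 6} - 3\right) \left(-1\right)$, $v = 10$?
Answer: $-119 + 81 \sqrt{2} \approx -4.4487$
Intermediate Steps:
$K = -243 + 81 \sqrt{2}$ ($K = 3 \left(- 27 \left(\sqrt{-4 + 6} - 3\right) \left(-1\right)\right) = 3 \left(- 27 \left(\sqrt{2} - 3\right) \left(-1\right)\right) = 3 \left(- 27 \left(-3 + \sqrt{2}\right) \left(-1\right)\right) = 3 \left(- 27 \left(3 - \sqrt{2}\right)\right) = 3 \left(-81 + 27 \sqrt{2}\right) = -243 + 81 \sqrt{2} \approx -128.45$)
$j = 124$ ($j = 12 \cdot 10 + 4 = 120 + 4 = 124$)
$K + j = \left(-243 + 81 \sqrt{2}\right) + 124 = -119 + 81 \sqrt{2}$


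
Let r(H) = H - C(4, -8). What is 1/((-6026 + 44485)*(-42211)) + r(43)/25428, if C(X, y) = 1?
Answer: 874134285/529226068774 ≈ 0.0016517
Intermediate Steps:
r(H) = -1 + H (r(H) = H - 1*1 = H - 1 = -1 + H)
1/((-6026 + 44485)*(-42211)) + r(43)/25428 = 1/((-6026 + 44485)*(-42211)) + (-1 + 43)/25428 = -1/42211/38459 + 42*(1/25428) = (1/38459)*(-1/42211) + 7/4238 = -1/1623392849 + 7/4238 = 874134285/529226068774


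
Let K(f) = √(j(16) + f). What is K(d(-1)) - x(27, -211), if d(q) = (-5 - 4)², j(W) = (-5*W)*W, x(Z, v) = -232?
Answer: 232 + I*√1199 ≈ 232.0 + 34.627*I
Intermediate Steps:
j(W) = -5*W²
d(q) = 81 (d(q) = (-9)² = 81)
K(f) = √(-1280 + f) (K(f) = √(-5*16² + f) = √(-5*256 + f) = √(-1280 + f))
K(d(-1)) - x(27, -211) = √(-1280 + 81) - 1*(-232) = √(-1199) + 232 = I*√1199 + 232 = 232 + I*√1199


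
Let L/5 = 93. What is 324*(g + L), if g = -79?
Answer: 125064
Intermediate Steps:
L = 465 (L = 5*93 = 465)
324*(g + L) = 324*(-79 + 465) = 324*386 = 125064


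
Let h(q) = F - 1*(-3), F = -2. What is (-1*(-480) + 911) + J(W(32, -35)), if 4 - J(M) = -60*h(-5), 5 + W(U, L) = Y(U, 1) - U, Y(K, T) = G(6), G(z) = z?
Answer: 1455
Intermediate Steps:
Y(K, T) = 6
W(U, L) = 1 - U (W(U, L) = -5 + (6 - U) = 1 - U)
h(q) = 1 (h(q) = -2 - 1*(-3) = -2 + 3 = 1)
J(M) = 64 (J(M) = 4 - (-60) = 4 - 1*(-60) = 4 + 60 = 64)
(-1*(-480) + 911) + J(W(32, -35)) = (-1*(-480) + 911) + 64 = (480 + 911) + 64 = 1391 + 64 = 1455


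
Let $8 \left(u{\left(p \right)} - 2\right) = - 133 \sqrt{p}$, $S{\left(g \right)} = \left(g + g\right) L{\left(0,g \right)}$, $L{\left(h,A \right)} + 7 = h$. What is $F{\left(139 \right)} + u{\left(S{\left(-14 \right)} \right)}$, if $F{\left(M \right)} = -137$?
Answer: $- \frac{1471}{4} \approx -367.75$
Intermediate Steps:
$L{\left(h,A \right)} = -7 + h$
$S{\left(g \right)} = - 14 g$ ($S{\left(g \right)} = \left(g + g\right) \left(-7 + 0\right) = 2 g \left(-7\right) = - 14 g$)
$u{\left(p \right)} = 2 - \frac{133 \sqrt{p}}{8}$ ($u{\left(p \right)} = 2 + \frac{\left(-133\right) \sqrt{p}}{8} = 2 - \frac{133 \sqrt{p}}{8}$)
$F{\left(139 \right)} + u{\left(S{\left(-14 \right)} \right)} = -137 + \left(2 - \frac{133 \sqrt{\left(-14\right) \left(-14\right)}}{8}\right) = -137 + \left(2 - \frac{133 \sqrt{196}}{8}\right) = -137 + \left(2 - \frac{931}{4}\right) = -137 - \frac{923}{4} = - \frac{1471}{4}$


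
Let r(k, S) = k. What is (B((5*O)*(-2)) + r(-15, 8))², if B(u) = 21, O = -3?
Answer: 36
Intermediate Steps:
(B((5*O)*(-2)) + r(-15, 8))² = (21 - 15)² = 6² = 36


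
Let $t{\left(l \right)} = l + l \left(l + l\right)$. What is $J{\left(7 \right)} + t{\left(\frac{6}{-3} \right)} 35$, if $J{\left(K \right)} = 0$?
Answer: $210$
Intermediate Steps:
$t{\left(l \right)} = l + 2 l^{2}$ ($t{\left(l \right)} = l + l 2 l = l + 2 l^{2}$)
$J{\left(7 \right)} + t{\left(\frac{6}{-3} \right)} 35 = 0 + \frac{6}{-3} \left(1 + 2 \frac{6}{-3}\right) 35 = 0 + 6 \left(- \frac{1}{3}\right) \left(1 + 2 \cdot 6 \left(- \frac{1}{3}\right)\right) 35 = 0 + - 2 \left(1 + 2 \left(-2\right)\right) 35 = 0 + - 2 \left(1 - 4\right) 35 = 0 + \left(-2\right) \left(-3\right) 35 = 0 + 6 \cdot 35 = 0 + 210 = 210$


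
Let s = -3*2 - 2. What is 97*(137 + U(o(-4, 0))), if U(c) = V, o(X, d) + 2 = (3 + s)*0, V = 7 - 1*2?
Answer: 13774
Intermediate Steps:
s = -8 (s = -6 - 2 = -8)
V = 5 (V = 7 - 2 = 5)
o(X, d) = -2 (o(X, d) = -2 + (3 - 8)*0 = -2 - 5*0 = -2 + 0 = -2)
U(c) = 5
97*(137 + U(o(-4, 0))) = 97*(137 + 5) = 97*142 = 13774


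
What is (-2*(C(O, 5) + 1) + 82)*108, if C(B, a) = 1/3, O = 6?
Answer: 8568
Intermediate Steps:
C(B, a) = 1/3
(-2*(C(O, 5) + 1) + 82)*108 = (-2*(1/3 + 1) + 82)*108 = (-2*4/3 + 82)*108 = (-8/3 + 82)*108 = (238/3)*108 = 8568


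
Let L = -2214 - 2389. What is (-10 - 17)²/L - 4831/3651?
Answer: -24898672/16805553 ≈ -1.4816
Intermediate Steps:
L = -4603
(-10 - 17)²/L - 4831/3651 = (-10 - 17)²/(-4603) - 4831/3651 = (-27)²*(-1/4603) - 4831*1/3651 = 729*(-1/4603) - 4831/3651 = -729/4603 - 4831/3651 = -24898672/16805553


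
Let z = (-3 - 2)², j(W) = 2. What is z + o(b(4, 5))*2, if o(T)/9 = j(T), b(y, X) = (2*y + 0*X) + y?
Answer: 61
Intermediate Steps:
b(y, X) = 3*y (b(y, X) = (2*y + 0) + y = 2*y + y = 3*y)
z = 25 (z = (-5)² = 25)
o(T) = 18 (o(T) = 9*2 = 18)
z + o(b(4, 5))*2 = 25 + 18*2 = 25 + 36 = 61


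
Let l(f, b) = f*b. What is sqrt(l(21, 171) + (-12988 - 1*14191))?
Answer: 2*I*sqrt(5897) ≈ 153.58*I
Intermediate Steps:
l(f, b) = b*f
sqrt(l(21, 171) + (-12988 - 1*14191)) = sqrt(171*21 + (-12988 - 1*14191)) = sqrt(3591 + (-12988 - 14191)) = sqrt(3591 - 27179) = sqrt(-23588) = 2*I*sqrt(5897)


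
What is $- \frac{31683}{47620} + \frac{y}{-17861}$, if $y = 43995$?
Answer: $- \frac{2660931963}{850540820} \approx -3.1285$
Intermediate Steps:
$- \frac{31683}{47620} + \frac{y}{-17861} = - \frac{31683}{47620} + \frac{43995}{-17861} = \left(-31683\right) \frac{1}{47620} + 43995 \left(- \frac{1}{17861}\right) = - \frac{31683}{47620} - \frac{43995}{17861} = - \frac{2660931963}{850540820}$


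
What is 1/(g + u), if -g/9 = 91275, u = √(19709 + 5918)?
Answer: -821475/674821149998 - 7*√523/674821149998 ≈ -1.2176e-6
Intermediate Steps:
u = 7*√523 (u = √25627 = 7*√523 ≈ 160.08)
g = -821475 (g = -9*91275 = -821475)
1/(g + u) = 1/(-821475 + 7*√523)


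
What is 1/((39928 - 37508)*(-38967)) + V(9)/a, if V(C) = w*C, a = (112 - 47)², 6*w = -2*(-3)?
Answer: 169739407/79683618300 ≈ 0.0021302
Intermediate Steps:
w = 1 (w = (-2*(-3))/6 = (⅙)*6 = 1)
a = 4225 (a = 65² = 4225)
V(C) = C (V(C) = 1*C = C)
1/((39928 - 37508)*(-38967)) + V(9)/a = 1/((39928 - 37508)*(-38967)) + 9/4225 = -1/38967/2420 + 9*(1/4225) = (1/2420)*(-1/38967) + 9/4225 = -1/94300140 + 9/4225 = 169739407/79683618300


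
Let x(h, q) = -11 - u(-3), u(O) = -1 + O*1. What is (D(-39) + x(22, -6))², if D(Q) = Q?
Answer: 2116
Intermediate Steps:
u(O) = -1 + O
x(h, q) = -7 (x(h, q) = -11 - (-1 - 3) = -11 - 1*(-4) = -11 + 4 = -7)
(D(-39) + x(22, -6))² = (-39 - 7)² = (-46)² = 2116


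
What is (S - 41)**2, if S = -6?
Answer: 2209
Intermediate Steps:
(S - 41)**2 = (-6 - 41)**2 = (-47)**2 = 2209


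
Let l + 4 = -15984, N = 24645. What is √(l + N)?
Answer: √8657 ≈ 93.043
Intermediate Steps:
l = -15988 (l = -4 - 15984 = -15988)
√(l + N) = √(-15988 + 24645) = √8657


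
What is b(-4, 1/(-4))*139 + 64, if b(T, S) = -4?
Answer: -492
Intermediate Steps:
b(-4, 1/(-4))*139 + 64 = -4*139 + 64 = -556 + 64 = -492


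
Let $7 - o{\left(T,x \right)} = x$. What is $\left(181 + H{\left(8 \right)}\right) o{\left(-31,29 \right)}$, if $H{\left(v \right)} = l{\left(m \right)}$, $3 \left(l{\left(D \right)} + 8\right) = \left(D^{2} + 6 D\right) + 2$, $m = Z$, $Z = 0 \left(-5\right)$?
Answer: $- \frac{11462}{3} \approx -3820.7$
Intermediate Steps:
$Z = 0$
$m = 0$
$l{\left(D \right)} = - \frac{22}{3} + 2 D + \frac{D^{2}}{3}$ ($l{\left(D \right)} = -8 + \frac{\left(D^{2} + 6 D\right) + 2}{3} = -8 + \frac{2 + D^{2} + 6 D}{3} = -8 + \left(\frac{2}{3} + 2 D + \frac{D^{2}}{3}\right) = - \frac{22}{3} + 2 D + \frac{D^{2}}{3}$)
$o{\left(T,x \right)} = 7 - x$
$H{\left(v \right)} = - \frac{22}{3}$ ($H{\left(v \right)} = - \frac{22}{3} + 2 \cdot 0 + \frac{0^{2}}{3} = - \frac{22}{3} + 0 + \frac{1}{3} \cdot 0 = - \frac{22}{3} + 0 + 0 = - \frac{22}{3}$)
$\left(181 + H{\left(8 \right)}\right) o{\left(-31,29 \right)} = \left(181 - \frac{22}{3}\right) \left(7 - 29\right) = \frac{521 \left(7 - 29\right)}{3} = \frac{521}{3} \left(-22\right) = - \frac{11462}{3}$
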